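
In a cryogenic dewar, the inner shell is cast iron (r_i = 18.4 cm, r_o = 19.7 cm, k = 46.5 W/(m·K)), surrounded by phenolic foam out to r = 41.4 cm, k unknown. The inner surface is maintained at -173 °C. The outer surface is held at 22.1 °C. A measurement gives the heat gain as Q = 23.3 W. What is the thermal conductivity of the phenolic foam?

k = 0.0253 W/m·K

ΣR = ΔT/Q = |-173 − 22.1|/23.3 = 8.373 K/W
Known resistances:
  R_cast iron = (1/0.184 − 1/0.197)/(4πk) = 0.3586/(4π·46.5) = 6.138×10^-4 K/W
R_phenolic foam = ΣR − ΣR_known = 8.373 − 6.138×10^-4 = 8.372 K/W
(1/r₁−1/r₂)/(4πk) = 8.372 ⇒ k = 2.661/(4π·8.372) = 0.0253 W/m·K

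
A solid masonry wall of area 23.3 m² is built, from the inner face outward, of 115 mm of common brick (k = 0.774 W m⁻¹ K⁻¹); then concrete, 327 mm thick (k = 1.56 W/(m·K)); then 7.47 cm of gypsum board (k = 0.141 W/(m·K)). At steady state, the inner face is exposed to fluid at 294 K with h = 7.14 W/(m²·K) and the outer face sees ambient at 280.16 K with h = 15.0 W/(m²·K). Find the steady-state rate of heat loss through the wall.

Q = 295 W

Series thermal resistances, inner to outer:
  R_conv,in = 1/(hA) = 1/(7.14·23.3) = 0.006011 K/W
  R_common brick = L/(kA) = 0.115/(0.774·23.3) = 0.006377 K/W
  R_concrete = L/(kA) = 0.327/(1.56·23.3) = 0.008996 K/W
  R_gypsum board = L/(kA) = 0.0747/(0.141·23.3) = 0.02274 K/W
  R_conv,out = 1/(hA) = 1/(15.0·23.3) = 0.002861 K/W
ΣR = 0.006011 + 0.006377 + 0.008996 + 0.02274 + 0.002861 = 0.04698 K/W
Q = ΔT/ΣR = (294 K − 280.16 K)/0.04698 = 295 W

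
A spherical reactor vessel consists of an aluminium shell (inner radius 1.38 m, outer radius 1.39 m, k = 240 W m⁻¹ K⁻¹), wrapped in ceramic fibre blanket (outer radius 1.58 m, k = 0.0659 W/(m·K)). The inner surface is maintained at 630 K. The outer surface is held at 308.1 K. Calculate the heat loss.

Q = 3.08 kW

Series thermal resistances, inner to outer:
  R_aluminium = (1/1.38 − 1/1.39)/(4πk) = 0.005213/(4π·240) = 1.729×10^-6 K/W
  R_ceramic fibre blanket = (1/1.39 − 1/1.58)/(4πk) = 0.08651/(4π·0.0659) = 0.1045 K/W
ΣR = 1.729×10^-6 + 0.1045 = 0.1045 K/W
Q = ΔT/ΣR = (630 K − 308.1 K)/0.1045 = 3080 W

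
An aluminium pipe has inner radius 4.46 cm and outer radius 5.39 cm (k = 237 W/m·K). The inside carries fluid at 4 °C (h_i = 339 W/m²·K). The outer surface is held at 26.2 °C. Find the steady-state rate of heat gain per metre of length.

Q' = 2.08 kW/m

Series thermal resistances, inner to outer:
  R'_conv,in = 1/(2πr h) = 1/(2π·0.0446·339) = 0.01053 m·K/W
  R'_aluminium = ln(0.0539/0.0446)/(2πk) = 0.1894/(2π·237) = 1.272×10^-4 m·K/W
ΣR = 0.01053 + 1.272×10^-4 = 0.01066 m·K/W
Q' = ΔT/ΣR = (4 °C − 26.2 °C)/0.01066 = -2080 W/m
(Negative Q' ⇒ heat flows inward; heat gain = 2080 W/m.)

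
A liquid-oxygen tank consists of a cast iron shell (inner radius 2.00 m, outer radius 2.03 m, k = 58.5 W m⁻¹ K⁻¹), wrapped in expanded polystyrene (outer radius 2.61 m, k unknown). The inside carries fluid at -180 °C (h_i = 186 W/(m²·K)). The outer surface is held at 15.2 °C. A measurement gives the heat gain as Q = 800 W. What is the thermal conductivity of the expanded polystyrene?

ΣR = ΔT/Q = |-180 − 15.2|/800 = 0.2440 K/W
Known resistances:
  R_conv,in = 1/(4πr²h) = 1/(4π·2.00²·186) = 1.070×10^-4 K/W
  R_cast iron = (1/2.00 − 1/2.03)/(4πk) = 0.007389/(4π·58.5) = 1.005×10^-5 K/W
R_expanded polystyrene = ΣR − ΣR_known = 0.2440 − 1.170×10^-4 = 0.2439 K/W
(1/r₁−1/r₂)/(4πk) = 0.2439 ⇒ k = 0.1095/(4π·0.2439) = 0.0357 W/m·K

k = 0.0357 W/m·K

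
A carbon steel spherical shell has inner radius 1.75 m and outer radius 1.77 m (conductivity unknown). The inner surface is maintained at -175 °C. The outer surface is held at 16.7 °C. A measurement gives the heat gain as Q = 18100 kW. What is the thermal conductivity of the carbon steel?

ΣR = ΔT/Q = |-175 − 16.7|/1.81×10^7 = 1.059×10^-5 K/W
(1/r₁−1/r₂)/(4πk) = 1.059×10^-5 ⇒ k = 0.006457/(4π·1.059×10^-5) = 48.5 W/m·K

k = 48.5 W/m·K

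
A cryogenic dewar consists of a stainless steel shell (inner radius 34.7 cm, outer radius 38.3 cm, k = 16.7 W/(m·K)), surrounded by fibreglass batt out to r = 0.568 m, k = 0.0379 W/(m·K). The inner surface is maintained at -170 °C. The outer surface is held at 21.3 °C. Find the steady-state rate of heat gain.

Series thermal resistances, inner to outer:
  R_stainless steel = (1/0.347 − 1/0.383)/(4πk) = 0.2709/(4π·16.7) = 0.001291 K/W
  R_fibreglass batt = (1/0.383 − 1/0.568)/(4πk) = 0.8504/(4π·0.0379) = 1.786 K/W
ΣR = 0.001291 + 1.786 = 1.787 K/W
Q = ΔT/ΣR = (-170 °C − 21.3 °C)/1.787 = -107 W
(Negative Q ⇒ heat flows inward; heat gain = 107 W.)

Q = 107 W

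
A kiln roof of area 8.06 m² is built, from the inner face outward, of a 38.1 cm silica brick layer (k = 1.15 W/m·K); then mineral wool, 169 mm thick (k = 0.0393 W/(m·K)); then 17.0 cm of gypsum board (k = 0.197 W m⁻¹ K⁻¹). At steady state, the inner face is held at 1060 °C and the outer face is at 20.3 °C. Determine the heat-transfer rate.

Q = 1530 W

Resistance network (inner→outer):
  R_silica brick = L/(kA) = 0.381/(1.15·8.06) = 0.04110 K/W
  R_mineral wool = L/(kA) = 0.169/(0.0393·8.06) = 0.5335 K/W
  R_gypsum board = L/(kA) = 0.170/(0.197·8.06) = 0.1071 K/W
ΣR = 0.04110 + 0.5335 + 0.1071 = 0.6817 K/W
Q = ΔT/ΣR = (1060 °C − 20.3 °C)/0.6817 = 1530 W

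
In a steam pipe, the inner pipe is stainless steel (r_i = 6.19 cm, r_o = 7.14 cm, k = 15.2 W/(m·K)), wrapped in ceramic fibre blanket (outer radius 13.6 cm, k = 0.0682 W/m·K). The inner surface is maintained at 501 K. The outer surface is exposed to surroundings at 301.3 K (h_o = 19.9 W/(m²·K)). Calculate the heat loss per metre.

Q' = 128 W/m

Resistance network (inner→outer):
  R'_stainless steel = ln(0.0714/0.0619)/(2πk) = 0.1428/(2π·15.2) = 0.001495 m·K/W
  R'_ceramic fibre blanket = ln(0.136/0.0714)/(2πk) = 0.6444/(2π·0.0682) = 1.504 m·K/W
  R'_conv,out = 1/(2πr h) = 1/(2π·0.136·19.9) = 0.05881 m·K/W
ΣR = 0.001495 + 1.504 + 0.05881 = 1.564 m·K/W
Q' = ΔT/ΣR = (501 K − 301.3 K)/1.564 = 128 W/m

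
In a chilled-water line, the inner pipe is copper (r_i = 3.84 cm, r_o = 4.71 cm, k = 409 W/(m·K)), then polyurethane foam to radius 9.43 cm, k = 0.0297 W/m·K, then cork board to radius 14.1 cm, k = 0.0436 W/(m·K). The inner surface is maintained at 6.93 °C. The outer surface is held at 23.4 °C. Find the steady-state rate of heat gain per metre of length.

Resistance network (inner→outer):
  R'_copper = ln(0.0471/0.0384)/(2πk) = 0.2042/(2π·409) = 7.947×10^-5 m·K/W
  R'_polyurethane foam = ln(0.0943/0.0471)/(2πk) = 0.6942/(2π·0.0297) = 3.720 m·K/W
  R'_cork board = ln(0.141/0.0943)/(2πk) = 0.4023/(2π·0.0436) = 1.468 m·K/W
ΣR = 7.947×10^-5 + 3.720 + 1.468 = 5.188 m·K/W
Q' = ΔT/ΣR = (6.93 °C − 23.4 °C)/5.188 = -3.17 W/m
(Negative Q' ⇒ heat flows inward; heat gain = 3.17 W/m.)

Q' = 3.17 W/m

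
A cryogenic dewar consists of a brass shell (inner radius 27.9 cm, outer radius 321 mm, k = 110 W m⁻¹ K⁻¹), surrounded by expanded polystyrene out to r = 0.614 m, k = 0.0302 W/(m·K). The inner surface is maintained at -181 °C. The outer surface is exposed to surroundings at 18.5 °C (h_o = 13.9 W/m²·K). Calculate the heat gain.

Q = 50.7 W

Treat each layer as a resistance in series:
  R_brass = (1/0.279 − 1/0.321)/(4πk) = 0.4690/(4π·110) = 3.393×10^-4 K/W
  R_expanded polystyrene = (1/0.321 − 1/0.614)/(4πk) = 1.487/(4π·0.0302) = 3.917 K/W
  R_conv,out = 1/(4πr²h) = 1/(4π·0.614²·13.9) = 0.01519 K/W
ΣR = 3.393×10^-4 + 3.917 + 0.01519 = 3.933 K/W
Q = ΔT/ΣR = (-181 °C − 18.5 °C)/3.933 = -50.7 W
(Negative Q ⇒ heat flows inward; heat gain = 50.7 W.)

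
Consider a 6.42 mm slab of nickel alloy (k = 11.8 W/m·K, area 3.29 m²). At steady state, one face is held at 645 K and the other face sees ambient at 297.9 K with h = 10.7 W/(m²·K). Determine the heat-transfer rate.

Treat each layer as a resistance in series:
  R_nickel alloy = L/(kA) = 0.00642/(11.8·3.29) = 1.654×10^-4 K/W
  R_conv,out = 1/(hA) = 1/(10.7·3.29) = 0.02841 K/W
ΣR = 1.654×10^-4 + 0.02841 = 0.02858 K/W
Q = ΔT/ΣR = (645 K − 297.9 K)/0.02858 = 12100 W

Q = 12.1 kW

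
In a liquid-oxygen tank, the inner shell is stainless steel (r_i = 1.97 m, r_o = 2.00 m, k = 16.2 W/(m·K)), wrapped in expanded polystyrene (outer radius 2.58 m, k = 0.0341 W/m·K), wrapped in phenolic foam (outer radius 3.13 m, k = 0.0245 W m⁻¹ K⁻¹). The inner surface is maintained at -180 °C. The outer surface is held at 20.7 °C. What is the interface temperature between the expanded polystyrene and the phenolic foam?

T = -71.1 °C

Treat each layer as a resistance in series:
  R_stainless steel = (1/1.97 − 1/2.00)/(4πk) = 0.007614/(4π·16.2) = 3.740×10^-5 K/W
  R_expanded polystyrene = (1/2.00 − 1/2.58)/(4πk) = 0.1124/(4π·0.0341) = 0.2623 K/W
  R_phenolic foam = (1/2.58 − 1/3.13)/(4πk) = 0.06811/(4π·0.0245) = 0.2212 K/W
ΣR = 3.740×10^-5 + 0.2623 + 0.2212 = 0.4835 K/W
Q = ΔT/ΣR = (-180 °C − 20.7 °C)/0.4835 = -415.1 W
From the inner boundary to the expanded polystyrene/phenolic foam interface, ΣR_partial = 0.2623 K/W.
T_interface = T_in − Q·ΣR_partial = -180 °C − (-415.1)(0.2623) = -71.1 °C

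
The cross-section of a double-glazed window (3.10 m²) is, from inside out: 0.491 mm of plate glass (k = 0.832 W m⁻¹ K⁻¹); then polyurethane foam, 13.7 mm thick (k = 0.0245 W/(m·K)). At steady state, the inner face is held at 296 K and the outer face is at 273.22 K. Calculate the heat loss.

Resistance network (inner→outer):
  R_plate glass = L/(kA) = 4.91×10^-4/(0.832·3.10) = 1.904×10^-4 K/W
  R_polyurethane foam = L/(kA) = 0.0137/(0.0245·3.10) = 0.1804 K/W
ΣR = 1.904×10^-4 + 0.1804 = 0.1806 K/W
Q = ΔT/ΣR = (296 K − 273.22 K)/0.1806 = 126 W

Q = 126 W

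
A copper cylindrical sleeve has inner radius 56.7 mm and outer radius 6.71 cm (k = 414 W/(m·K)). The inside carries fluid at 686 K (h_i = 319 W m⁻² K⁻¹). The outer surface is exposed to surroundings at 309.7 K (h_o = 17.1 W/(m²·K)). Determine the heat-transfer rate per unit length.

Q' = 2550 W/m

Treat each layer as a resistance in series:
  R'_conv,in = 1/(2πr h) = 1/(2π·0.0567·319) = 0.008799 m·K/W
  R'_copper = ln(0.0671/0.0567)/(2πk) = 0.1684/(2π·414) = 6.474×10^-5 m·K/W
  R'_conv,out = 1/(2πr h) = 1/(2π·0.0671·17.1) = 0.1387 m·K/W
ΣR = 0.008799 + 6.474×10^-5 + 0.1387 = 0.1476 m·K/W
Q' = ΔT/ΣR = (686 K − 309.7 K)/0.1476 = 2550 W/m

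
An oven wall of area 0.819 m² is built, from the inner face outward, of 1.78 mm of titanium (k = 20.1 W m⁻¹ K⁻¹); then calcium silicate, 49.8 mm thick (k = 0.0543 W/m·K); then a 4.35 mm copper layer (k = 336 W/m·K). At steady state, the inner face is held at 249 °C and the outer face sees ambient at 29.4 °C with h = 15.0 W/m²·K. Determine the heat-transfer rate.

Q = 183 W

Series thermal resistances, inner to outer:
  R_titanium = L/(kA) = 0.00178/(20.1·0.819) = 1.081×10^-4 K/W
  R_calcium silicate = L/(kA) = 0.0498/(0.0543·0.819) = 1.120 K/W
  R_copper = L/(kA) = 0.00435/(336·0.819) = 1.581×10^-5 K/W
  R_conv,out = 1/(hA) = 1/(15.0·0.819) = 0.08140 K/W
ΣR = 1.081×10^-4 + 1.120 + 1.581×10^-5 + 0.08140 = 1.202 K/W
Q = ΔT/ΣR = (249 °C − 29.4 °C)/1.202 = 183 W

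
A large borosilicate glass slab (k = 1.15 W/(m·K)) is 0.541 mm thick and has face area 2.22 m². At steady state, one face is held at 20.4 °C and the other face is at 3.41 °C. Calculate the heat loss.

Q = kA·ΔT/L = 1.15 × 2.22 × |20.4 °C − 3.41 °C| / 5.41×10^-4 = 80200 W

Q = 80.2 kW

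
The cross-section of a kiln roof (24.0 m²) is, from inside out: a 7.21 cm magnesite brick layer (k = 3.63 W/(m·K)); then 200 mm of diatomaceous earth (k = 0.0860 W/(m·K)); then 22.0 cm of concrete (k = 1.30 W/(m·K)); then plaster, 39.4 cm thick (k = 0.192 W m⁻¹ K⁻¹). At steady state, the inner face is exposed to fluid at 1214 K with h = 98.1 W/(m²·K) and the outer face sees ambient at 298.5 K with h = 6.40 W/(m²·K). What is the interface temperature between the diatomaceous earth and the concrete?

Resistance network (inner→outer):
  R_conv,in = 1/(hA) = 1/(98.1·24.0) = 4.247×10^-4 K/W
  R_magnesite brick = L/(kA) = 0.0721/(3.63·24.0) = 8.276×10^-4 K/W
  R_diatomaceous earth = L/(kA) = 0.200/(0.0860·24.0) = 0.09690 K/W
  R_concrete = L/(kA) = 0.220/(1.30·24.0) = 0.007051 K/W
  R_plaster = L/(kA) = 0.394/(0.192·24.0) = 0.08550 K/W
  R_conv,out = 1/(hA) = 1/(6.40·24.0) = 0.006510 K/W
ΣR = 4.247×10^-4 + 8.276×10^-4 + 0.09690 + 0.007051 + 0.08550 + 0.006510 = 0.1972 K/W
Q = ΔT/ΣR = (1214 K − 298.5 K)/0.1972 = 4642 W
From the inner boundary to the diatomaceous earth/concrete interface, ΣR_partial = 0.09815 K/W.
T_interface = T_in − Q·ΣR_partial = 1214 K − (4642)(0.09815) = 758 K

T = 758 K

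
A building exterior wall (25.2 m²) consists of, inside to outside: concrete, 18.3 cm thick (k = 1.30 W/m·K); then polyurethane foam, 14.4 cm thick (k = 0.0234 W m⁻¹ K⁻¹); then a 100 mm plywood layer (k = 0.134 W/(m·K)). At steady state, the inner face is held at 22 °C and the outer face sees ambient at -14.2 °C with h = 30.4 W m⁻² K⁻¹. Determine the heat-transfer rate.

Q = 129 W

Treat each layer as a resistance in series:
  R_concrete = L/(kA) = 0.183/(1.30·25.2) = 0.005586 K/W
  R_polyurethane foam = L/(kA) = 0.144/(0.0234·25.2) = 0.2442 K/W
  R_plywood = L/(kA) = 0.100/(0.134·25.2) = 0.02961 K/W
  R_conv,out = 1/(hA) = 1/(30.4·25.2) = 0.001305 K/W
ΣR = 0.005586 + 0.2442 + 0.02961 + 0.001305 = 0.2807 K/W
Q = ΔT/ΣR = (22 °C − -14.2 °C)/0.2807 = 129 W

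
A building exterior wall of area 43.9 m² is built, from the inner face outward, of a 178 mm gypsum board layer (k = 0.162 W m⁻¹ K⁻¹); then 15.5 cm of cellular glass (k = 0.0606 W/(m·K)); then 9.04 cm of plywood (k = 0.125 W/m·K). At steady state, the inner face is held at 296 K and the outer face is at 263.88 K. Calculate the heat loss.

Q = 322 W

Treat each layer as a resistance in series:
  R_gypsum board = L/(kA) = 0.178/(0.162·43.9) = 0.02503 K/W
  R_cellular glass = L/(kA) = 0.155/(0.0606·43.9) = 0.05826 K/W
  R_plywood = L/(kA) = 0.0904/(0.125·43.9) = 0.01647 K/W
ΣR = 0.02503 + 0.05826 + 0.01647 = 0.09976 K/W
Q = ΔT/ΣR = (296 K − 263.88 K)/0.09976 = 322 W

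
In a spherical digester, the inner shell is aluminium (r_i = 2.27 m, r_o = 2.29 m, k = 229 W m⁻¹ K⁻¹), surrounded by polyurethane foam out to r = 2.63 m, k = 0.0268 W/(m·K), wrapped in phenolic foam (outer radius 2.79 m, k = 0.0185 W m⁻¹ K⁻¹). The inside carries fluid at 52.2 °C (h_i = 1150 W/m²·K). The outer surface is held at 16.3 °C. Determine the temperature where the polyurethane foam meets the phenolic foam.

T = 29.2 °C

Series thermal resistances, inner to outer:
  R_conv,in = 1/(4πr²h) = 1/(4π·2.27²·1150) = 1.343×10^-5 K/W
  R_aluminium = (1/2.27 − 1/2.29)/(4πk) = 0.003847/(4π·229) = 1.337×10^-6 K/W
  R_polyurethane foam = (1/2.29 − 1/2.63)/(4πk) = 0.05645/(4π·0.0268) = 0.1676 K/W
  R_phenolic foam = (1/2.63 − 1/2.79)/(4πk) = 0.02181/(4π·0.0185) = 0.09379 K/W
ΣR = 1.343×10^-5 + 1.337×10^-6 + 0.1676 + 0.09379 = 0.2614 K/W
Q = ΔT/ΣR = (52.2 °C − 16.3 °C)/0.2614 = 137.3 W
From the inner boundary to the polyurethane foam/phenolic foam interface, ΣR_partial = 0.1676 K/W.
T_interface = T_in − Q·ΣR_partial = 52.2 °C − (137.3)(0.1676) = 29.2 °C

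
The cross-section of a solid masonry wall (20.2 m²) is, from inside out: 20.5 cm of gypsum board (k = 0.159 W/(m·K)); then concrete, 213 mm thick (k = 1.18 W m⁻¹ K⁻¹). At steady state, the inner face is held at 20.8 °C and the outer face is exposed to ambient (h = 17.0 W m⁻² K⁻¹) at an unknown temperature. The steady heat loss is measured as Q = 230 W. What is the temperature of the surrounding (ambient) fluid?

T_out = 3.39 °C

Series resistances:
  R_gypsum board = L/(kA) = 0.205/(0.159·20.2) = 0.06383 K/W
  R_concrete = L/(kA) = 0.213/(1.18·20.2) = 0.008936 K/W
  R_conv,out = 1/(hA) = 1/(17.0·20.2) = 0.002912 K/W
ΣR = 0.07568 K/W
ΔT = Q·ΣR = 230 × 0.07568 = 17.41 K
Heat flows outward, so T_out = T_in − ΔT = 20.8 − 17.41 = 3.39 °C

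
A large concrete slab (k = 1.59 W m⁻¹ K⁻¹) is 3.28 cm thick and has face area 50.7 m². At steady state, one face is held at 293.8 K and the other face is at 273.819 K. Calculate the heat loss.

Q = kA·ΔT/L = 1.59 × 50.7 × |293.8 K − 273.819 K| / 0.0328 = 49100 W

Q = 49100 W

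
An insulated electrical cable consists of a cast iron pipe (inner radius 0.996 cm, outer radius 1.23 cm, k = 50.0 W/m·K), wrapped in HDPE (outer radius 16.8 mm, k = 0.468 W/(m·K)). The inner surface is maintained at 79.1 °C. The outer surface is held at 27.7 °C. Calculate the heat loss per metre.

Series thermal resistances, inner to outer:
  R'_cast iron = ln(0.0123/0.00996)/(2πk) = 0.2110/(2π·50.0) = 6.717×10^-4 m·K/W
  R'_HDPE = ln(0.0168/0.0123)/(2πk) = 0.3118/(2π·0.468) = 0.1060 m·K/W
ΣR = 6.717×10^-4 + 0.1060 = 0.1067 m·K/W
Q' = ΔT/ΣR = (79.1 °C − 27.7 °C)/0.1067 = 482 W/m

Q' = 482 W/m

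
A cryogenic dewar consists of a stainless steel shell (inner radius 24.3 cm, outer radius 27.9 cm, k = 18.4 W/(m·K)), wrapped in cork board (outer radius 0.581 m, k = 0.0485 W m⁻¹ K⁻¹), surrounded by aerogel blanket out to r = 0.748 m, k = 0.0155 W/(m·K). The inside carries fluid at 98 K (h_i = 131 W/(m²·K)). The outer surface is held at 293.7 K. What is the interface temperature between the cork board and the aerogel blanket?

Treat each layer as a resistance in series:
  R_conv,in = 1/(4πr²h) = 1/(4π·0.243²·131) = 0.01029 K/W
  R_stainless steel = (1/0.243 − 1/0.279)/(4πk) = 0.5310/(4π·18.4) = 0.002296 K/W
  R_cork board = (1/0.279 − 1/0.581)/(4πk) = 1.863/(4π·0.0485) = 3.057 K/W
  R_aerogel blanket = (1/0.581 − 1/0.748)/(4πk) = 0.3843/(4π·0.0155) = 1.973 K/W
ΣR = 0.01029 + 0.002296 + 3.057 + 1.973 = 5.043 K/W
Q = ΔT/ΣR = (98 K − 293.7 K)/5.043 = -38.81 W
From the inner boundary to the cork board/aerogel blanket interface, ΣR_partial = 3.070 K/W.
T_interface = T_in − Q·ΣR_partial = 98 K − (-38.81)(3.070) = 217.1 K

T = 217.1 K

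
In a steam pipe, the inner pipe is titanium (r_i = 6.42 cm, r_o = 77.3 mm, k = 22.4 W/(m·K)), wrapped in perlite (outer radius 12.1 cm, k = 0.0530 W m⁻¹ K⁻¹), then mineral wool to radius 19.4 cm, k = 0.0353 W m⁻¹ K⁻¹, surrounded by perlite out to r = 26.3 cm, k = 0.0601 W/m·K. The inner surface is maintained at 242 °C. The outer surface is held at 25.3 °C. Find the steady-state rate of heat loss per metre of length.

Series thermal resistances, inner to outer:
  R'_titanium = ln(0.0773/0.0642)/(2πk) = 0.1857/(2π·22.4) = 0.001319 m·K/W
  R'_perlite = ln(0.121/0.0773)/(2πk) = 0.4481/(2π·0.0530) = 1.346 m·K/W
  R'_mineral wool = ln(0.194/0.121)/(2πk) = 0.4721/(2π·0.0353) = 2.128 m·K/W
  R'_perlite = ln(0.263/0.194)/(2πk) = 0.3043/(2π·0.0601) = 0.8058 m·K/W
ΣR = 0.001319 + 1.346 + 2.128 + 0.8058 = 4.281 m·K/W
Q' = ΔT/ΣR = (242 °C − 25.3 °C)/4.281 = 50.6 W/m

Q' = 50.6 W/m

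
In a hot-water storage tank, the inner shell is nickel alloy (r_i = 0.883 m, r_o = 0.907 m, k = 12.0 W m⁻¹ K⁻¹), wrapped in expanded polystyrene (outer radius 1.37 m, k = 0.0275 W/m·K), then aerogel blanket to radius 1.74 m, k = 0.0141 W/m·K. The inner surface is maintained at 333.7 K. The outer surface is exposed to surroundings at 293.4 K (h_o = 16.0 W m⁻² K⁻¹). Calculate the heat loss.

Q = 20.6 W

Treat each layer as a resistance in series:
  R_nickel alloy = (1/0.883 − 1/0.907)/(4πk) = 0.02997/(4π·12.0) = 1.987×10^-4 K/W
  R_expanded polystyrene = (1/0.907 − 1/1.37)/(4πk) = 0.3726/(4π·0.0275) = 1.078 K/W
  R_aerogel blanket = (1/1.37 − 1/1.74)/(4πk) = 0.1552/(4π·0.0141) = 0.8760 K/W
  R_conv,out = 1/(4πr²h) = 1/(4π·1.74²·16.0) = 0.001643 K/W
ΣR = 1.987×10^-4 + 1.078 + 0.8760 + 0.001643 = 1.956 K/W
Q = ΔT/ΣR = (333.7 K − 293.4 K)/1.956 = 20.6 W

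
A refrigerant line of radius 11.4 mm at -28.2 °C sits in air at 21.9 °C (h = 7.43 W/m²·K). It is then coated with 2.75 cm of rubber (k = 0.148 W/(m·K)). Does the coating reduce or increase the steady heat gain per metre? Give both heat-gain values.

increases: 26.7 → 26.8 W/m

Critical radius for a cylinder: r_cr = k/h = 0.0199 m = 1.99 cm.
Outer radius after coating: r₂ = 0.0114 + 0.0275 = 0.0389 m.
r₁ < r_cr < r₂: heat gain rises to a maximum at r_cr then falls. Whether the coating helps depends on whether Q(r₂) has dropped back below Q(r₁).
Bare: R = 1/(2πr₁h) = 1.879 m·K/W; Q = 50.1/1.879 = 26.7 W/m.
Coated: R = R_cond + R_conv = 1.871 m·K/W; Q = 50.1/1.871 = 26.8 W/m.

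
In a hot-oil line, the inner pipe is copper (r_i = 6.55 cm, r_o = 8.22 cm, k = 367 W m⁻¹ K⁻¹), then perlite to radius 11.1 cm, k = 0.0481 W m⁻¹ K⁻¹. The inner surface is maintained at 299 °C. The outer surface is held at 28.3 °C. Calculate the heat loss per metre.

Series thermal resistances, inner to outer:
  R'_copper = ln(0.0822/0.0655)/(2πk) = 0.2271/(2π·367) = 9.849×10^-5 m·K/W
  R'_perlite = ln(0.111/0.0822)/(2πk) = 0.3004/(2π·0.0481) = 0.9939 m·K/W
ΣR = 9.849×10^-5 + 0.9939 = 0.9940 m·K/W
Q' = ΔT/ΣR = (299 °C − 28.3 °C)/0.9940 = 272 W/m

Q' = 272 W/m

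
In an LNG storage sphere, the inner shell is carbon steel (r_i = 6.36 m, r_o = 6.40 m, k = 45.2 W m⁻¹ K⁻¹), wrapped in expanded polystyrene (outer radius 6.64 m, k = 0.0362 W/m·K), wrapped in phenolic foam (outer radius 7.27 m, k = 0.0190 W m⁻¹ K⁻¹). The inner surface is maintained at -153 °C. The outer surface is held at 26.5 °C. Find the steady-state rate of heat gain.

Q = 2.68 kW

Series thermal resistances, inner to outer:
  R_carbon steel = (1/6.36 − 1/6.40)/(4πk) = 9.827×10^-4/(4π·45.2) = 1.730×10^-6 K/W
  R_expanded polystyrene = (1/6.40 − 1/6.64)/(4πk) = 0.005648/(4π·0.0362) = 0.01241 K/W
  R_phenolic foam = (1/6.64 − 1/7.27)/(4πk) = 0.01305/(4π·0.0190) = 0.05466 K/W
ΣR = 1.730×10^-6 + 0.01241 + 0.05466 = 0.06707 K/W
Q = ΔT/ΣR = (-153 °C − 26.5 °C)/0.06707 = -2680 W
(Negative Q ⇒ heat flows inward; heat gain = 2680 W.)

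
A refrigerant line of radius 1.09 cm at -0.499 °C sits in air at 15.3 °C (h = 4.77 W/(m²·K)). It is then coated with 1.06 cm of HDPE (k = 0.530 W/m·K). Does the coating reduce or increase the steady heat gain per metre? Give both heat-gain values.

Critical radius for a cylinder: r_cr = k/h = 0.111 m = 11.1 cm.
Outer radius after coating: r₂ = 0.0109 + 0.0106 = 0.0215 m.
Since r₁ < r_cr and r₂ ≤ r_cr, the coating moves toward the maximum at r_cr — heat gain rises.
Bare: R = 1/(2πr₁h) = 3.061 m·K/W; Q = 15.799/3.061 = 5.16 W/m.
Coated: R = R_cond + R_conv = 1.756 m·K/W; Q = 15.799/1.756 = 9.00 W/m.

increases: 5.16 → 9.00 W/m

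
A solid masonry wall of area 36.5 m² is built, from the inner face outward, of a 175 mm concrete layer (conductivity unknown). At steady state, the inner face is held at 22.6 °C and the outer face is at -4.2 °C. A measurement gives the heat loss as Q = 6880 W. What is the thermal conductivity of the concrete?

ΣR = ΔT/Q = |22.6 − -4.2|/6880 = 0.003895 K/W
L/(kA) = 0.003895 ⇒ k = 0.175/(0.003895·36.5) = 1.23 W/m·K

k = 1.23 W/m·K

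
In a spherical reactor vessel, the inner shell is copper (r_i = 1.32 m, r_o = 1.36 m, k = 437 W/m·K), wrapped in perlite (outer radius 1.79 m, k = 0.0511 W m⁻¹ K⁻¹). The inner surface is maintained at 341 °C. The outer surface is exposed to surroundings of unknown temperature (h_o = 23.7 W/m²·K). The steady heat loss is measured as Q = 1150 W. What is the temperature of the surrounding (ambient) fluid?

T_out = 23.5 °C

Sum the resistances:
  R_copper = (1/1.32 − 1/1.36)/(4πk) = 0.02228/(4π·437) = 4.057×10^-6 K/W
  R_perlite = (1/1.36 − 1/1.79)/(4πk) = 0.1766/(4π·0.0511) = 0.2751 K/W
  R_conv,out = 1/(4πr²h) = 1/(4π·1.79²·23.7) = 0.001048 K/W
ΣR = 0.2761 K/W
ΔT = Q·ΣR = 1150 × 0.2761 = 317.5 K
Heat flows outward, so T_out = T_in − ΔT = 341 − 317.5 = 23.5 °C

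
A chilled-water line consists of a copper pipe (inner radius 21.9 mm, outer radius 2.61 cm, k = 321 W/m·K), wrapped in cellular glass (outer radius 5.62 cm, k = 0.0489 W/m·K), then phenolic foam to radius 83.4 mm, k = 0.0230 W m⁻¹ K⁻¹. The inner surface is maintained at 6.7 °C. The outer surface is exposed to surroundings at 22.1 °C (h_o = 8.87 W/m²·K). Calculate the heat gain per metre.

Q' = 2.83 W/m

Treat each layer as a resistance in series:
  R'_copper = ln(0.0261/0.0219)/(2πk) = 0.1754/(2π·321) = 8.699×10^-5 m·K/W
  R'_cellular glass = ln(0.0562/0.0261)/(2πk) = 0.7670/(2π·0.0489) = 2.496 m·K/W
  R'_phenolic foam = ln(0.0834/0.0562)/(2πk) = 0.3947/(2π·0.0230) = 2.731 m·K/W
  R'_conv,out = 1/(2πr h) = 1/(2π·0.0834·8.87) = 0.2151 m·K/W
ΣR = 8.699×10^-5 + 2.496 + 2.731 + 0.2151 = 5.442 m·K/W
Q' = ΔT/ΣR = (6.7 °C − 22.1 °C)/5.442 = -2.83 W/m
(Negative Q' ⇒ heat flows inward; heat gain = 2.83 W/m.)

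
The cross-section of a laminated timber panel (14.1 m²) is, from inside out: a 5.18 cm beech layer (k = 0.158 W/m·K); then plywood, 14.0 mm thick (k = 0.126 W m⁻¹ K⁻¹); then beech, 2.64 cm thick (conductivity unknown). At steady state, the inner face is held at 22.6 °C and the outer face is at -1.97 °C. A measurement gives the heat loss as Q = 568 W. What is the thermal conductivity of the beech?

k = 0.154 W/m·K

ΣR = ΔT/Q = |22.6 − -1.97|/568 = 0.04326 K/W
Known resistances:
  R_beech = L/(kA) = 0.0518/(0.158·14.1) = 0.02325 K/W
  R_plywood = L/(kA) = 0.0140/(0.126·14.1) = 0.007880 K/W
R_beech = ΣR − ΣR_known = 0.04326 − 0.03113 = 0.01213 K/W
L/(kA) = 0.01213 ⇒ k = 0.0264/(0.01213·14.1) = 0.154 W/m·K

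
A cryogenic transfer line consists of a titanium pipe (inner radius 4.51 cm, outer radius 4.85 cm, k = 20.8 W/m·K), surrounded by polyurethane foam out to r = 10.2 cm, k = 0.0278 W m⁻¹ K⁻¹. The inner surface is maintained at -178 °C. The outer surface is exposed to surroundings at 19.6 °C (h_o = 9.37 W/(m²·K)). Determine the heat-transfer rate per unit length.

Q' = 44.7 W/m

Series thermal resistances, inner to outer:
  R'_titanium = ln(0.0485/0.0451)/(2πk) = 0.07268/(2π·20.8) = 5.561×10^-4 m·K/W
  R'_polyurethane foam = ln(0.102/0.0485)/(2πk) = 0.7434/(2π·0.0278) = 4.256 m·K/W
  R'_conv,out = 1/(2πr h) = 1/(2π·0.102·9.37) = 0.1665 m·K/W
ΣR = 5.561×10^-4 + 4.256 + 0.1665 = 4.423 m·K/W
Q' = ΔT/ΣR = (-178 °C − 19.6 °C)/4.423 = -44.7 W/m
(Negative Q' ⇒ heat flows inward; heat gain = 44.7 W/m.)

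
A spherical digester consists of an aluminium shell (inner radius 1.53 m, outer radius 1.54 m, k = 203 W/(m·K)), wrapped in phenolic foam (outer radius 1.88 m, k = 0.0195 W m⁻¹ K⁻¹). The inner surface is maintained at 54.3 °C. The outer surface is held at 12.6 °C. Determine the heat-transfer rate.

Q = 87.0 W

Resistance network (inner→outer):
  R_aluminium = (1/1.53 − 1/1.54)/(4πk) = 0.004244/(4π·203) = 1.664×10^-6 K/W
  R_phenolic foam = (1/1.54 − 1/1.88)/(4πk) = 0.1174/(4π·0.0195) = 0.4792 K/W
ΣR = 1.664×10^-6 + 0.4792 = 0.4792 K/W
Q = ΔT/ΣR = (54.3 °C − 12.6 °C)/0.4792 = 87.0 W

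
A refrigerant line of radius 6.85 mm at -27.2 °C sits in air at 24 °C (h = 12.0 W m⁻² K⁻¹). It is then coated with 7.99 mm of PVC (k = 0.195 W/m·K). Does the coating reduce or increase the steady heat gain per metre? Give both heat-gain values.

Critical radius for a cylinder: r_cr = k/h = 0.0163 m = 1.62 cm.
Outer radius after coating: r₂ = 0.00685 + 0.00799 = 0.01484 m.
Since r₁ < r_cr and r₂ ≤ r_cr, the coating moves toward the maximum at r_cr — heat gain rises.
Bare: R = 1/(2πr₁h) = 1.936 m·K/W; Q = 51.2/1.936 = 26.4 W/m.
Coated: R = R_cond + R_conv = 1.525 m·K/W; Q = 51.2/1.525 = 33.6 W/m.

increases: 26.4 → 33.6 W/m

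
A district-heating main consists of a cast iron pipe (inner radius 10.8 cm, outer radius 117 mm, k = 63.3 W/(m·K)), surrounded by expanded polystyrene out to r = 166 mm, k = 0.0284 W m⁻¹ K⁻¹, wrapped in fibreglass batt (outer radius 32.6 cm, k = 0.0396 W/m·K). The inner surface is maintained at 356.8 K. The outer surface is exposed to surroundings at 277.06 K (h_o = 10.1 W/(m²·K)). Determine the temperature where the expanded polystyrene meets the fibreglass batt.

Series thermal resistances, inner to outer:
  R'_cast iron = ln(0.117/0.108)/(2πk) = 0.08004/(2π·63.3) = 2.013×10^-4 m·K/W
  R'_expanded polystyrene = ln(0.166/0.117)/(2πk) = 0.3498/(2π·0.0284) = 1.960 m·K/W
  R'_fibreglass batt = ln(0.326/0.166)/(2πk) = 0.6749/(2π·0.0396) = 2.713 m·K/W
  R'_conv,out = 1/(2πr h) = 1/(2π·0.326·10.1) = 0.04834 m·K/W
ΣR = 2.013×10^-4 + 1.960 + 2.713 + 0.04834 = 4.722 m·K/W
Q' = ΔT/ΣR = (356.8 K − 277.06 K)/4.722 = 16.89 W/m
From the inner boundary to the expanded polystyrene/fibreglass batt interface, ΣR_partial = 1.960 m·K/W.
T_interface = T_in − Q'·ΣR_partial = 356.8 K − (16.89)(1.960) = 323.7 K

T = 323.7 K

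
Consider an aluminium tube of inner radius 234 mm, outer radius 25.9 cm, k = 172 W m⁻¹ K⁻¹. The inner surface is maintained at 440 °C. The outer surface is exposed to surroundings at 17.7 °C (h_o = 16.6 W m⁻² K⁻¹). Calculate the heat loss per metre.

Q' = 11.4 kW/m

Series thermal resistances, inner to outer:
  R'_aluminium = ln(0.259/0.234)/(2πk) = 0.1015/(2π·172) = 9.393×10^-5 m·K/W
  R'_conv,out = 1/(2πr h) = 1/(2π·0.259·16.6) = 0.03702 m·K/W
ΣR = 9.393×10^-5 + 0.03702 = 0.03711 m·K/W
Q' = ΔT/ΣR = (440 °C − 17.7 °C)/0.03711 = 11400 W/m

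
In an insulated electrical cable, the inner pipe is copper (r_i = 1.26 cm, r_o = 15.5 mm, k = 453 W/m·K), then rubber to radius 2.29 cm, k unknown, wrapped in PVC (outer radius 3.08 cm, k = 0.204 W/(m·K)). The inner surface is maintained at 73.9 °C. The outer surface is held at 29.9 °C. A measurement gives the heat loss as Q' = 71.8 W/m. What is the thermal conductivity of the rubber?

ΣR = ΔT/Q' = |73.9 − 29.9|/71.8 = 0.6128 m·K/W
Known resistances:
  R'_copper = ln(0.0155/0.0126)/(2πk) = 0.2071/(2π·453) = 7.278×10^-5 m·K/W
  R'_PVC = ln(0.0308/0.0229)/(2πk) = 0.2964/(2π·0.204) = 0.2312 m·K/W
R_rubber = ΣR − ΣR_known = 0.6128 − 0.2313 = 0.3815 m·K/W
ln(r₂/r₁)/(2πk) = 0.3815 ⇒ k = 0.3903/(2π·0.3815) = 0.163 W/m·K

k = 0.163 W/m·K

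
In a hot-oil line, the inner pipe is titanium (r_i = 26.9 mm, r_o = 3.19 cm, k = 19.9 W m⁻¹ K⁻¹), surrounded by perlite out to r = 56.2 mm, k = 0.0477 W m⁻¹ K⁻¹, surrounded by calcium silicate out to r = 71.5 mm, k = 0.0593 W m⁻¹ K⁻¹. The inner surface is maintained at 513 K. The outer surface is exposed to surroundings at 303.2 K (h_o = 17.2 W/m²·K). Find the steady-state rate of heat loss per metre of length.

Resistance network (inner→outer):
  R'_titanium = ln(0.0319/0.0269)/(2πk) = 0.1705/(2π·19.9) = 0.001363 m·K/W
  R'_perlite = ln(0.0562/0.0319)/(2πk) = 0.5663/(2π·0.0477) = 1.890 m·K/W
  R'_calcium silicate = ln(0.0715/0.0562)/(2πk) = 0.2408/(2π·0.0593) = 0.6462 m·K/W
  R'_conv,out = 1/(2πr h) = 1/(2π·0.0715·17.2) = 0.1294 m·K/W
ΣR = 0.001363 + 1.890 + 0.6462 + 0.1294 = 2.667 m·K/W
Q' = ΔT/ΣR = (513 K − 303.2 K)/2.667 = 78.7 W/m

Q' = 78.7 W/m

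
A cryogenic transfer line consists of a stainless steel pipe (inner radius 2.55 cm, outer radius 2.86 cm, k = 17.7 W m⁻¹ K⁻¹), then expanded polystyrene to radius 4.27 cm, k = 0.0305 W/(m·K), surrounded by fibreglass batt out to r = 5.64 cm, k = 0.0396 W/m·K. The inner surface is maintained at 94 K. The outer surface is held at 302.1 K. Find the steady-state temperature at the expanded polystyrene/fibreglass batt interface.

Treat each layer as a resistance in series:
  R'_stainless steel = ln(0.0286/0.0255)/(2πk) = 0.1147/(2π·17.7) = 0.001032 m·K/W
  R'_expanded polystyrene = ln(0.0427/0.0286)/(2πk) = 0.4008/(2π·0.0305) = 2.091 m·K/W
  R'_fibreglass batt = ln(0.0564/0.0427)/(2πk) = 0.2783/(2π·0.0396) = 1.118 m·K/W
ΣR = 0.001032 + 2.091 + 1.118 = 3.210 m·K/W
Q' = ΔT/ΣR = (94 K − 302.1 K)/3.210 = -64.83 W/m
From the inner boundary to the expanded polystyrene/fibreglass batt interface, ΣR_partial = 2.092 m·K/W.
T_interface = T_in − Q'·ΣR_partial = 94 K − (-64.83)(2.092) = 229.6 K

T = 229.6 K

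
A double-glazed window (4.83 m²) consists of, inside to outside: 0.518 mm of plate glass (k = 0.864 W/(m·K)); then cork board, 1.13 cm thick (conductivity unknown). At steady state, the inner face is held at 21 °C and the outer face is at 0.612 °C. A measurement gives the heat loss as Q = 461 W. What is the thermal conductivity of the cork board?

ΣR = ΔT/Q = |21 − 0.612|/461 = 0.04423 K/W
Known resistances:
  R_plate glass = L/(kA) = 5.18×10^-4/(0.864·4.83) = 1.241×10^-4 K/W
R_cork board = ΣR − ΣR_known = 0.04423 − 1.241×10^-4 = 0.04411 K/W
L/(kA) = 0.04411 ⇒ k = 0.0113/(0.04411·4.83) = 0.0530 W/m·K

k = 0.0530 W/m·K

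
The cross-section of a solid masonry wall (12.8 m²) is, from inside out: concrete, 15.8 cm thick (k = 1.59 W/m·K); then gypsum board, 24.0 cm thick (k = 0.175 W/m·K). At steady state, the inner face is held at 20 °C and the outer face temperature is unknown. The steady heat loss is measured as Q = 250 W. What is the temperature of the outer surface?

T_out = -8.73 °C

Sum the resistances:
  R_concrete = L/(kA) = 0.158/(1.59·12.8) = 0.007763 K/W
  R_gypsum board = L/(kA) = 0.240/(0.175·12.8) = 0.1071 K/W
ΣR = 0.1149 K/W
ΔT = Q·ΣR = 250 × 0.1149 = 28.73 K
Heat flows outward, so T_out = T_in − ΔT = 20 − 28.73 = -8.73 °C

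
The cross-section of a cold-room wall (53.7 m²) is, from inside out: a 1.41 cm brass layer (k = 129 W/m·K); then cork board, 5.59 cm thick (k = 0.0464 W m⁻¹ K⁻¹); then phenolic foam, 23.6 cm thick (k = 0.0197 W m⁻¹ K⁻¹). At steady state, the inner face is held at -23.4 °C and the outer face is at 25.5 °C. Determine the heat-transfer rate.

Resistance network (inner→outer):
  R_brass = L/(kA) = 0.0141/(129·53.7) = 2.035×10^-6 K/W
  R_cork board = L/(kA) = 0.0559/(0.0464·53.7) = 0.02243 K/W
  R_phenolic foam = L/(kA) = 0.236/(0.0197·53.7) = 0.2231 K/W
ΣR = 2.035×10^-6 + 0.02243 + 0.2231 = 0.2455 K/W
Q = ΔT/ΣR = (-23.4 °C − 25.5 °C)/0.2455 = -199 W
(Negative Q ⇒ heat flows inward; heat gain = 199 W.)

Q = 199 W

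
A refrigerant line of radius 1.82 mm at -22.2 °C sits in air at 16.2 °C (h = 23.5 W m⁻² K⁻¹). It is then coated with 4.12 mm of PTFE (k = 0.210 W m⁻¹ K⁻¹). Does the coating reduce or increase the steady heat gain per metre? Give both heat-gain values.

increases: 10.3 → 18.9 W/m

Critical radius for a cylinder: r_cr = k/h = 0.00894 m = 0.894 cm.
Outer radius after coating: r₂ = 0.00182 + 0.00412 = 0.00594 m.
Since r₁ < r_cr and r₂ ≤ r_cr, the coating moves toward the maximum at r_cr — heat gain rises.
Bare: R = 1/(2πr₁h) = 3.721 m·K/W; Q = 38.4/3.721 = 10.3 W/m.
Coated: R = R_cond + R_conv = 2.037 m·K/W; Q = 38.4/2.037 = 18.9 W/m.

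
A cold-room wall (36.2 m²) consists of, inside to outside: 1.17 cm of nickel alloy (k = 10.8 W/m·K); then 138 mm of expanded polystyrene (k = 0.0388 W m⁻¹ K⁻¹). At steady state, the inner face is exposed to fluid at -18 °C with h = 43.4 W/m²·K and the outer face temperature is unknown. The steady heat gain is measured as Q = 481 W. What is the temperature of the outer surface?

T_out = 29.6 °C

Series resistances:
  R_conv,in = 1/(hA) = 1/(43.4·36.2) = 6.365×10^-4 K/W
  R_nickel alloy = L/(kA) = 0.0117/(10.8·36.2) = 2.993×10^-5 K/W
  R_expanded polystyrene = L/(kA) = 0.138/(0.0388·36.2) = 0.09825 K/W
ΣR = 0.09892 K/W
ΔT = Q·ΣR = 481 × 0.09892 = 47.58 K
Heat flows inward, so T_out = T_in + ΔT = -18 + 47.58 = 29.6 °C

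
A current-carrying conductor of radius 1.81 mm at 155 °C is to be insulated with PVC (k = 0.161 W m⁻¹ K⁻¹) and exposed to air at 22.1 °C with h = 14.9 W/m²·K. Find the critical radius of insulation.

For a cylinder, r_cr = k_ins/h = 0.161/14.9 = 0.0108 m = 1.08 cm

r_cr = 1.08 cm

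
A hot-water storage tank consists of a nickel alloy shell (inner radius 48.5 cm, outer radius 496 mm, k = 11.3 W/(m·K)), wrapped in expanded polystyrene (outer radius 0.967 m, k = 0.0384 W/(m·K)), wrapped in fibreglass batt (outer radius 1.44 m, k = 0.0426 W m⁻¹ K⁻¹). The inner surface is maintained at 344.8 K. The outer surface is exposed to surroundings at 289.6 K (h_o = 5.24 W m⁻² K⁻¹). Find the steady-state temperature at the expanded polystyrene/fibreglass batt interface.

Series thermal resistances, inner to outer:
  R_nickel alloy = (1/0.485 − 1/0.496)/(4πk) = 0.04573/(4π·11.3) = 3.220×10^-4 K/W
  R_expanded polystyrene = (1/0.496 − 1/0.967)/(4πk) = 0.9820/(4π·0.0384) = 2.035 K/W
  R_fibreglass batt = (1/0.967 − 1/1.44)/(4πk) = 0.3397/(4π·0.0426) = 0.6345 K/W
  R_conv,out = 1/(4πr²h) = 1/(4π·1.44²·5.24) = 0.007324 K/W
ΣR = 3.220×10^-4 + 2.035 + 0.6345 + 0.007324 = 2.677 K/W
Q = ΔT/ΣR = (344.8 K − 289.6 K)/2.677 = 20.62 W
From the inner boundary to the expanded polystyrene/fibreglass batt interface, ΣR_partial = 2.035 K/W.
T_interface = T_in − Q·ΣR_partial = 344.8 K − (20.62)(2.035) = 302.8 K

T = 302.8 K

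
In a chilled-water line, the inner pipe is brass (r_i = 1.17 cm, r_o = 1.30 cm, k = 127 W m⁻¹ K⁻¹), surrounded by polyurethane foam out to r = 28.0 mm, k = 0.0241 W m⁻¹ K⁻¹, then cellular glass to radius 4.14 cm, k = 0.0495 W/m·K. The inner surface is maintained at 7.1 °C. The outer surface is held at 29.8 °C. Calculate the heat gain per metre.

Resistance network (inner→outer):
  R'_brass = ln(0.0130/0.0117)/(2πk) = 0.1054/(2π·127) = 1.320×10^-4 m·K/W
  R'_polyurethane foam = ln(0.0280/0.0130)/(2πk) = 0.7673/(2π·0.0241) = 5.067 m·K/W
  R'_cellular glass = ln(0.0414/0.0280)/(2πk) = 0.3911/(2π·0.0495) = 1.257 m·K/W
ΣR = 1.320×10^-4 + 5.067 + 1.257 = 6.324 m·K/W
Q' = ΔT/ΣR = (7.1 °C − 29.8 °C)/6.324 = -3.59 W/m
(Negative Q' ⇒ heat flows inward; heat gain = 3.59 W/m.)

Q' = 3.59 W/m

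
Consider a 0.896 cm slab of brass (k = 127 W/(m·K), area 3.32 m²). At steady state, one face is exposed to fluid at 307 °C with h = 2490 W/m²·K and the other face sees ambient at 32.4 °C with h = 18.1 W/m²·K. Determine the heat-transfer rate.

Resistance network (inner→outer):
  R_conv,in = 1/(hA) = 1/(2490·3.32) = 1.210×10^-4 K/W
  R_brass = L/(kA) = 0.00896/(127·3.32) = 2.125×10^-5 K/W
  R_conv,out = 1/(hA) = 1/(18.1·3.32) = 0.01664 K/W
ΣR = 1.210×10^-4 + 2.125×10^-5 + 0.01664 = 0.01678 K/W
Q = ΔT/ΣR = (307 °C − 32.4 °C)/0.01678 = 16400 W

Q = 16400 W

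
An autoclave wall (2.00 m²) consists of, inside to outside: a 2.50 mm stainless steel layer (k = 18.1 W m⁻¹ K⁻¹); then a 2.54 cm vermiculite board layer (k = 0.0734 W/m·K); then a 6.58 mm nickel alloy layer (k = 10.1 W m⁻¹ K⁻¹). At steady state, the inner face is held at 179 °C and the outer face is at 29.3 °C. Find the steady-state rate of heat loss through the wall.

Q = 863 W

Series thermal resistances, inner to outer:
  R_stainless steel = L/(kA) = 0.00250/(18.1·2.00) = 6.906×10^-5 K/W
  R_vermiculite board = L/(kA) = 0.0254/(0.0734·2.00) = 0.1730 K/W
  R_nickel alloy = L/(kA) = 0.00658/(10.1·2.00) = 3.257×10^-4 K/W
ΣR = 6.906×10^-5 + 0.1730 + 3.257×10^-4 = 0.1734 K/W
Q = ΔT/ΣR = (179 °C − 29.3 °C)/0.1734 = 863 W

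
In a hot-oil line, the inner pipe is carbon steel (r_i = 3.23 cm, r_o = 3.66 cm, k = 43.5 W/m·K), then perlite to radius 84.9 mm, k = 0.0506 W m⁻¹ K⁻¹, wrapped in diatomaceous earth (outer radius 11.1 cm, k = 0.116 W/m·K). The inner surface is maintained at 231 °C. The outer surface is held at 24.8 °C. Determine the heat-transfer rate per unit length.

Q' = 68.4 W/m

Treat each layer as a resistance in series:
  R'_carbon steel = ln(0.0366/0.0323)/(2πk) = 0.1250/(2π·43.5) = 4.573×10^-4 m·K/W
  R'_perlite = ln(0.0849/0.0366)/(2πk) = 0.8414/(2π·0.0506) = 2.647 m·K/W
  R'_diatomaceous earth = ln(0.111/0.0849)/(2πk) = 0.2681/(2π·0.116) = 0.3678 m·K/W
ΣR = 4.573×10^-4 + 2.647 + 0.3678 = 3.015 m·K/W
Q' = ΔT/ΣR = (231 °C − 24.8 °C)/3.015 = 68.4 W/m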